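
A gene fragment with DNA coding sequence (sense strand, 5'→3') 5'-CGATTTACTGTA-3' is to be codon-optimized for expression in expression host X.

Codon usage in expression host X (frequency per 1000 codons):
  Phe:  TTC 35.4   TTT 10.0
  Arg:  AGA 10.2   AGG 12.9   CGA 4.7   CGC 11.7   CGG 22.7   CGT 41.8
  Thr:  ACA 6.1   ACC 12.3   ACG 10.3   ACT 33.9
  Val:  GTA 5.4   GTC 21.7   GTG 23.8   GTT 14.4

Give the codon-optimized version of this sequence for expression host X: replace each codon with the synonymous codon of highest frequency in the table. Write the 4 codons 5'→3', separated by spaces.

Codon 1 (Arg): best is CGT at 41.8.
Codon 2 (Phe): best is TTC at 35.4.
Codon 3 (Thr): best is ACT at 33.9.
Codon 4 (Val): best is GTG at 23.8.

CGT TTC ACT GTG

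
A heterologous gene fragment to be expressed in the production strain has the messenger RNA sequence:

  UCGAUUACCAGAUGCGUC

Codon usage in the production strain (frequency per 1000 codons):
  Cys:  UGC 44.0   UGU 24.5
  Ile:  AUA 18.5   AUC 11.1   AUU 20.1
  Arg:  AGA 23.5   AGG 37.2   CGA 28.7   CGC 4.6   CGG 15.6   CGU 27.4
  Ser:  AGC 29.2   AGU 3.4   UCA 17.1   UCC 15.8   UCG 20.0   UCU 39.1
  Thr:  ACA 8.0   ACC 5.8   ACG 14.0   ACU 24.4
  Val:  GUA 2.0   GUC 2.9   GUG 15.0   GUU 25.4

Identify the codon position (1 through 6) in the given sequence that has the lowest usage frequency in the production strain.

6

Codon 1 UCG (Ser): 20.0 per 1000.
Codon 2 AUU (Ile): 20.1 per 1000.
Codon 3 ACC (Thr): 5.8 per 1000.
Codon 4 AGA (Arg): 23.5 per 1000.
Codon 5 UGC (Cys): 44.0 per 1000.
Codon 6 GUC (Val): 2.9 per 1000.
Lowest frequency is 2.9 at codon 6.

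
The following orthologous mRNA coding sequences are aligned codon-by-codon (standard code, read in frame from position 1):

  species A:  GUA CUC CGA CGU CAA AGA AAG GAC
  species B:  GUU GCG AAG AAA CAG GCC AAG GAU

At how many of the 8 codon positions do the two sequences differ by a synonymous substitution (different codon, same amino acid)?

3

Codon 1: GUA Val / GUU Val — synonymous.
Codon 2: CUC Leu / GCG Ala — nonsynonymous.
Codon 3: CGA Arg / AAG Lys — nonsynonymous.
Codon 4: CGU Arg / AAA Lys — nonsynonymous.
Codon 5: CAA Gln / CAG Gln — synonymous.
Codon 6: AGA Arg / GCC Ala — nonsynonymous.
Codon 7: AAG Lys / AAG Lys — identical.
Codon 8: GAC Asp / GAU Asp — synonymous.
Synonymous differences: 3.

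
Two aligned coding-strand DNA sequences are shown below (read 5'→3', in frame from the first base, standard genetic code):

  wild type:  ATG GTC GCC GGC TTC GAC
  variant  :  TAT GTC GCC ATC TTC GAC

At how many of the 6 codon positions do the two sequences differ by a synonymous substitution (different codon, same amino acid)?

Codon 1: ATG Met / TAT Tyr — nonsynonymous.
Codon 2: GTC Val / GTC Val — identical.
Codon 3: GCC Ala / GCC Ala — identical.
Codon 4: GGC Gly / ATC Ile — nonsynonymous.
Codon 5: TTC Phe / TTC Phe — identical.
Codon 6: GAC Asp / GAC Asp — identical.
Synonymous differences: 0.

0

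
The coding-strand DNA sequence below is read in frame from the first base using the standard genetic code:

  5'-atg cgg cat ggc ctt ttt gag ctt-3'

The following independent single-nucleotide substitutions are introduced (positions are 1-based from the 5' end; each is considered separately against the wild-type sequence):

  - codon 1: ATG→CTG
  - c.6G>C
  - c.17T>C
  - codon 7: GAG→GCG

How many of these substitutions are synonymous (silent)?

Codon 1: ATG (Met) → CTG (Leu) — missense.
Codon 2: CGG (Arg) → CGC (Arg) — synonymous.
Codon 6: TTT (Phe) → TCT (Ser) — missense.
Codon 7: GAG (Glu) → GCG (Ala) — missense.
Synonymous: 1 of 4.

1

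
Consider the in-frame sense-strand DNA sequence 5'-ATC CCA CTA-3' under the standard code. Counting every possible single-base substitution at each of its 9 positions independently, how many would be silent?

Codon 1 (ATC, Ile): 2 synonymous substitutions.
Codon 2 (CCA, Pro): 3 synonymous substitutions.
Codon 3 (CTA, Leu): 4 synonymous substitutions.
Total: 2 + 3 + 4 = 9.

9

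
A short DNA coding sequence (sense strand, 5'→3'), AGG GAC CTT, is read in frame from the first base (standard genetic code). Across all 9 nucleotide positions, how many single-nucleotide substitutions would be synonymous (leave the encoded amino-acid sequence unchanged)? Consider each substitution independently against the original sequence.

Codon 1 (AGG, Arg): 2 synonymous substitutions.
Codon 2 (GAC, Asp): 1 synonymous substitution.
Codon 3 (CTT, Leu): 3 synonymous substitutions.
Total: 2 + 1 + 3 = 6.

6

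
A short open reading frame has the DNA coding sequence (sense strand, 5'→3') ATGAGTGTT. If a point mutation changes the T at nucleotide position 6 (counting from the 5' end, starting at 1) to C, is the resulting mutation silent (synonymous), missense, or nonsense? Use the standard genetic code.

silent

Position 6 falls in codon 2: AGT → Ser.
After the substitution the codon is AGC → Ser.
Both encode Ser, so the change is synonymous.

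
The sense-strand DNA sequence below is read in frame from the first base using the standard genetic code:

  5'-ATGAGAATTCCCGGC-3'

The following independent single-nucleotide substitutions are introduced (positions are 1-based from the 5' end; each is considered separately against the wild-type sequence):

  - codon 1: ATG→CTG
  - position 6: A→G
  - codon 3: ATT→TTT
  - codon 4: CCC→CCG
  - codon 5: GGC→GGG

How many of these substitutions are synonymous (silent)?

3

Codon 1: ATG (Met) → CTG (Leu) — missense.
Codon 2: AGA (Arg) → AGG (Arg) — synonymous.
Codon 3: ATT (Ile) → TTT (Phe) — missense.
Codon 4: CCC (Pro) → CCG (Pro) — synonymous.
Codon 5: GGC (Gly) → GGG (Gly) — synonymous.
Synonymous: 3 of 5.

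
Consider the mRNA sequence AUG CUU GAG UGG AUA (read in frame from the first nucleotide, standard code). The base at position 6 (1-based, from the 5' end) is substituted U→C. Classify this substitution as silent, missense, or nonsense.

Position 6 falls in codon 2: CUU → Leu.
After the substitution the codon is CUC → Leu.
Both encode Leu, so the change is synonymous.

silent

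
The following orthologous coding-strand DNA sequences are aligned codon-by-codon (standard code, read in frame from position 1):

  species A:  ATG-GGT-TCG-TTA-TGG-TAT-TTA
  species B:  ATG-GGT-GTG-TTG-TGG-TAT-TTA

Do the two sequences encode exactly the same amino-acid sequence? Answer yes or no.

Codon 1: ATG Met / ATG Met — identical.
Codon 2: GGT Gly / GGT Gly — identical.
Codon 3: TCG Ser / GTG Val — nonsynonymous.
Codon 4: TTA Leu / TTG Leu — synonymous.
Codon 5: TGG Trp / TGG Trp — identical.
Codon 6: TAT Tyr / TAT Tyr — identical.
Codon 7: TTA Leu / TTA Leu — identical.
Nonsynonymous differences: 1 → different protein.

no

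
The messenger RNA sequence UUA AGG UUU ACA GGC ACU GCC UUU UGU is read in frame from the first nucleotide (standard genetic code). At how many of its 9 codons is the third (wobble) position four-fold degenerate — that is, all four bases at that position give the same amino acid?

Codon 1 UUA (Leu): third position 2-fold.
Codon 2 AGG (Arg): third position 2-fold.
Codon 3 UUU (Phe): third position 2-fold.
Codon 4 ACA (Thr): third position 4-fold.
Codon 5 GGC (Gly): third position 4-fold.
Codon 6 ACU (Thr): third position 4-fold.
Codon 7 GCC (Ala): third position 4-fold.
Codon 8 UUU (Phe): third position 2-fold.
Codon 9 UGU (Cys): third position 2-fold.
Four-fold degenerate third positions: 4.

4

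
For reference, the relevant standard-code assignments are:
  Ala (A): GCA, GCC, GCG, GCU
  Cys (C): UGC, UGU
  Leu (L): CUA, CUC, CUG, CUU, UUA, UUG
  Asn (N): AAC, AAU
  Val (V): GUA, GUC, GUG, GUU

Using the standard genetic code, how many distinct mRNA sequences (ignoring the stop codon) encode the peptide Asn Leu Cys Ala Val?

384

Asn: 2 codons.
Leu: 6 codons.
Cys: 2 codons.
Ala: 4 codons.
Val: 4 codons.
2 × 6 × 2 × 4 × 4 = 384.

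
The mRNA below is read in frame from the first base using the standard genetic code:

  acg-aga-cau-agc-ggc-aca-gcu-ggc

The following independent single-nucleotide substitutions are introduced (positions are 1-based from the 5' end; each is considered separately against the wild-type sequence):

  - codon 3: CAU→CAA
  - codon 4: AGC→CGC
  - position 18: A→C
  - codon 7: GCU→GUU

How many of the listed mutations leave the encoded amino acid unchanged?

1

Codon 3: CAU (His) → CAA (Gln) — missense.
Codon 4: AGC (Ser) → CGC (Arg) — missense.
Codon 6: ACA (Thr) → ACC (Thr) — synonymous.
Codon 7: GCU (Ala) → GUU (Val) — missense.
Synonymous: 1 of 4.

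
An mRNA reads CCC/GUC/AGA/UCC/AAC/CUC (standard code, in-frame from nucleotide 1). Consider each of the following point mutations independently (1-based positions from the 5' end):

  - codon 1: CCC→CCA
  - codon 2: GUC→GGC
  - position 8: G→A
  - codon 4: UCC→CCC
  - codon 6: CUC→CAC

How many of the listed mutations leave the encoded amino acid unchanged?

1

Codon 1: CCC (Pro) → CCA (Pro) — synonymous.
Codon 2: GUC (Val) → GGC (Gly) — missense.
Codon 3: AGA (Arg) → AAA (Lys) — missense.
Codon 4: UCC (Ser) → CCC (Pro) — missense.
Codon 6: CUC (Leu) → CAC (His) — missense.
Synonymous: 1 of 5.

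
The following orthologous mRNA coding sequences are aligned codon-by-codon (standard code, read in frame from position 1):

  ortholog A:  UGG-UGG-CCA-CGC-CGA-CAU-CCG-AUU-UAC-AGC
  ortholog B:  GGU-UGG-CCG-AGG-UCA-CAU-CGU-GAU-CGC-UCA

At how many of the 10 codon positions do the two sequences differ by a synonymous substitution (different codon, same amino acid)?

Codon 1: UGG Trp / GGU Gly — nonsynonymous.
Codon 2: UGG Trp / UGG Trp — identical.
Codon 3: CCA Pro / CCG Pro — synonymous.
Codon 4: CGC Arg / AGG Arg — synonymous.
Codon 5: CGA Arg / UCA Ser — nonsynonymous.
Codon 6: CAU His / CAU His — identical.
Codon 7: CCG Pro / CGU Arg — nonsynonymous.
Codon 8: AUU Ile / GAU Asp — nonsynonymous.
Codon 9: UAC Tyr / CGC Arg — nonsynonymous.
Codon 10: AGC Ser / UCA Ser — synonymous.
Synonymous differences: 3.

3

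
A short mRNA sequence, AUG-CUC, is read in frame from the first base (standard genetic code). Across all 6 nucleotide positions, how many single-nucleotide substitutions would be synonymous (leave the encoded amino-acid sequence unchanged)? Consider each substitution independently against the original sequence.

Codon 1 (AUG, Met): 0 synonymous substitutions.
Codon 2 (CUC, Leu): 3 synonymous substitutions.
Total: 0 + 3 = 3.

3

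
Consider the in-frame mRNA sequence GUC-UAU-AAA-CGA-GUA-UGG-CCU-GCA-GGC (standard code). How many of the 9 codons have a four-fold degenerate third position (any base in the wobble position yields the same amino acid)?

6

Codon 1 GUC (Val): third position 4-fold.
Codon 2 UAU (Tyr): third position 2-fold.
Codon 3 AAA (Lys): third position 2-fold.
Codon 4 CGA (Arg): third position 4-fold.
Codon 5 GUA (Val): third position 4-fold.
Codon 6 UGG (Trp): third position 1-fold.
Codon 7 CCU (Pro): third position 4-fold.
Codon 8 GCA (Ala): third position 4-fold.
Codon 9 GGC (Gly): third position 4-fold.
Four-fold degenerate third positions: 6.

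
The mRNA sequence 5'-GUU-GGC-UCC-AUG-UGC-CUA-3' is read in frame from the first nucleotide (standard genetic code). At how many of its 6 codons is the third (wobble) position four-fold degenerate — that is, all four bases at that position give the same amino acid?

Codon 1 GUU (Val): third position 4-fold.
Codon 2 GGC (Gly): third position 4-fold.
Codon 3 UCC (Ser): third position 4-fold.
Codon 4 AUG (Met): third position 1-fold.
Codon 5 UGC (Cys): third position 2-fold.
Codon 6 CUA (Leu): third position 4-fold.
Four-fold degenerate third positions: 4.

4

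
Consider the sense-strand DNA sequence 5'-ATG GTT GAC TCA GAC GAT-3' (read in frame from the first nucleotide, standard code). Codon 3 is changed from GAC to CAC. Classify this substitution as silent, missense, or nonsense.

missense

Position 7 falls in codon 3: GAC → Asp.
After the substitution the codon is CAC → His.
Asp ≠ His, so this is a missense mutation.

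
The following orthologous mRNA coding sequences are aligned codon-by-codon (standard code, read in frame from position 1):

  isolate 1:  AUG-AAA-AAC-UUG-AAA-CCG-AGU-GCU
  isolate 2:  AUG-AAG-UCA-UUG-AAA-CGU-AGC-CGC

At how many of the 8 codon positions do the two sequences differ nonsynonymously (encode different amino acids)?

Codon 1: AUG Met / AUG Met — identical.
Codon 2: AAA Lys / AAG Lys — synonymous.
Codon 3: AAC Asn / UCA Ser — nonsynonymous.
Codon 4: UUG Leu / UUG Leu — identical.
Codon 5: AAA Lys / AAA Lys — identical.
Codon 6: CCG Pro / CGU Arg — nonsynonymous.
Codon 7: AGU Ser / AGC Ser — synonymous.
Codon 8: GCU Ala / CGC Arg — nonsynonymous.
Nonsynonymous differences: 3.

3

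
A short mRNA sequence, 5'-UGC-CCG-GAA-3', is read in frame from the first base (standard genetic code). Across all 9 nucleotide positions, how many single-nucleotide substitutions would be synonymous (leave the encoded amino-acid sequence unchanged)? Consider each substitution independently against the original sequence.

5

Codon 1 (UGC, Cys): 1 synonymous substitution.
Codon 2 (CCG, Pro): 3 synonymous substitutions.
Codon 3 (GAA, Glu): 1 synonymous substitution.
Total: 1 + 3 + 1 = 5.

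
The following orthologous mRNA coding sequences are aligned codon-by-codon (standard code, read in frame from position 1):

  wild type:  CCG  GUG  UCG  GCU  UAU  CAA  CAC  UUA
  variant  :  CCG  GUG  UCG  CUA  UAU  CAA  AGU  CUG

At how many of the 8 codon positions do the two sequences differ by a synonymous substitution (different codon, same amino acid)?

Codon 1: CCG Pro / CCG Pro — identical.
Codon 2: GUG Val / GUG Val — identical.
Codon 3: UCG Ser / UCG Ser — identical.
Codon 4: GCU Ala / CUA Leu — nonsynonymous.
Codon 5: UAU Tyr / UAU Tyr — identical.
Codon 6: CAA Gln / CAA Gln — identical.
Codon 7: CAC His / AGU Ser — nonsynonymous.
Codon 8: UUA Leu / CUG Leu — synonymous.
Synonymous differences: 1.

1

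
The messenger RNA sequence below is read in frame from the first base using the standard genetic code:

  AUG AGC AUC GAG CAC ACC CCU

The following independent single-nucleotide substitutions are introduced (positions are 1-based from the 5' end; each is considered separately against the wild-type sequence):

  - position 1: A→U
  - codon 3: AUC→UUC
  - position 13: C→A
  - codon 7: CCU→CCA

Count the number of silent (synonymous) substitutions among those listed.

1

Codon 1: AUG (Met) → UUG (Leu) — missense.
Codon 3: AUC (Ile) → UUC (Phe) — missense.
Codon 5: CAC (His) → AAC (Asn) — missense.
Codon 7: CCU (Pro) → CCA (Pro) — synonymous.
Synonymous: 1 of 4.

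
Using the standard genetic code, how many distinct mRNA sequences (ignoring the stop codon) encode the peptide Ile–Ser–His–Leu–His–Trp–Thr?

Ile: 3 codons.
Ser: 6 codons.
His: 2 codons.
Leu: 6 codons.
His: 2 codons.
Trp: 1 codon.
Thr: 4 codons.
3 × 6 × 2 × 6 × 2 × 1 × 4 = 1728.

1728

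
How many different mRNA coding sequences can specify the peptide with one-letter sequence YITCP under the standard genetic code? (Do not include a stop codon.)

192

Tyr: 2 codons.
Ile: 3 codons.
Thr: 4 codons.
Cys: 2 codons.
Pro: 4 codons.
2 × 3 × 4 × 2 × 4 = 192.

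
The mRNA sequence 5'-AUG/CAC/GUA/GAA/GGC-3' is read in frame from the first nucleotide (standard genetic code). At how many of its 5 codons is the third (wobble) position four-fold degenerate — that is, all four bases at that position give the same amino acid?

2

Codon 1 AUG (Met): third position 1-fold.
Codon 2 CAC (His): third position 2-fold.
Codon 3 GUA (Val): third position 4-fold.
Codon 4 GAA (Glu): third position 2-fold.
Codon 5 GGC (Gly): third position 4-fold.
Four-fold degenerate third positions: 2.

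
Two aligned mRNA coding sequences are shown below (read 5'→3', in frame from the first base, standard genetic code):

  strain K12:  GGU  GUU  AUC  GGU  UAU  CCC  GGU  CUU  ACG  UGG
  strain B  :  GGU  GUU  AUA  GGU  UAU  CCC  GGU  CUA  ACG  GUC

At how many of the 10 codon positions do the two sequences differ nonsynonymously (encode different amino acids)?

Codon 1: GGU Gly / GGU Gly — identical.
Codon 2: GUU Val / GUU Val — identical.
Codon 3: AUC Ile / AUA Ile — synonymous.
Codon 4: GGU Gly / GGU Gly — identical.
Codon 5: UAU Tyr / UAU Tyr — identical.
Codon 6: CCC Pro / CCC Pro — identical.
Codon 7: GGU Gly / GGU Gly — identical.
Codon 8: CUU Leu / CUA Leu — synonymous.
Codon 9: ACG Thr / ACG Thr — identical.
Codon 10: UGG Trp / GUC Val — nonsynonymous.
Nonsynonymous differences: 1.

1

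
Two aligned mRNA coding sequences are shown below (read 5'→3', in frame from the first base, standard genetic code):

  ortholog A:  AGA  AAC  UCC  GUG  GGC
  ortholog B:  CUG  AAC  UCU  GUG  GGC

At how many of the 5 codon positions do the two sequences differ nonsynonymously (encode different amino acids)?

1

Codon 1: AGA Arg / CUG Leu — nonsynonymous.
Codon 2: AAC Asn / AAC Asn — identical.
Codon 3: UCC Ser / UCU Ser — synonymous.
Codon 4: GUG Val / GUG Val — identical.
Codon 5: GGC Gly / GGC Gly — identical.
Nonsynonymous differences: 1.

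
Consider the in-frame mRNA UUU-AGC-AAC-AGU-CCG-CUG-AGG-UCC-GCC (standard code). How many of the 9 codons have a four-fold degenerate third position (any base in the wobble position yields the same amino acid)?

4

Codon 1 UUU (Phe): third position 2-fold.
Codon 2 AGC (Ser): third position 2-fold.
Codon 3 AAC (Asn): third position 2-fold.
Codon 4 AGU (Ser): third position 2-fold.
Codon 5 CCG (Pro): third position 4-fold.
Codon 6 CUG (Leu): third position 4-fold.
Codon 7 AGG (Arg): third position 2-fold.
Codon 8 UCC (Ser): third position 4-fold.
Codon 9 GCC (Ala): third position 4-fold.
Four-fold degenerate third positions: 4.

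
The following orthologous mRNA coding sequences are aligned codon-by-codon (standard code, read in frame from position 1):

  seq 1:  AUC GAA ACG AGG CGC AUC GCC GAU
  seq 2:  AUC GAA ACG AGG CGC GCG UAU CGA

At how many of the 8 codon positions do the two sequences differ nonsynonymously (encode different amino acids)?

3

Codon 1: AUC Ile / AUC Ile — identical.
Codon 2: GAA Glu / GAA Glu — identical.
Codon 3: ACG Thr / ACG Thr — identical.
Codon 4: AGG Arg / AGG Arg — identical.
Codon 5: CGC Arg / CGC Arg — identical.
Codon 6: AUC Ile / GCG Ala — nonsynonymous.
Codon 7: GCC Ala / UAU Tyr — nonsynonymous.
Codon 8: GAU Asp / CGA Arg — nonsynonymous.
Nonsynonymous differences: 3.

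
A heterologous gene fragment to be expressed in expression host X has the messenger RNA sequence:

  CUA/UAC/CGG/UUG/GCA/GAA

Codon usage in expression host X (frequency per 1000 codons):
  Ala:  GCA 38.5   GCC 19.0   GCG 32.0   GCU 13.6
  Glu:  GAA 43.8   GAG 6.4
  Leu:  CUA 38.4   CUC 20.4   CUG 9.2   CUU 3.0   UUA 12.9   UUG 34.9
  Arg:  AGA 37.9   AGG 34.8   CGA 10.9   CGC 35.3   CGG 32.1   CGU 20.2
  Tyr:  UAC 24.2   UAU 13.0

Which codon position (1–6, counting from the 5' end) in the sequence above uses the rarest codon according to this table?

2

Codon 1 CUA (Leu): 38.4 per 1000.
Codon 2 UAC (Tyr): 24.2 per 1000.
Codon 3 CGG (Arg): 32.1 per 1000.
Codon 4 UUG (Leu): 34.9 per 1000.
Codon 5 GCA (Ala): 38.5 per 1000.
Codon 6 GAA (Glu): 43.8 per 1000.
Lowest frequency is 24.2 at codon 2.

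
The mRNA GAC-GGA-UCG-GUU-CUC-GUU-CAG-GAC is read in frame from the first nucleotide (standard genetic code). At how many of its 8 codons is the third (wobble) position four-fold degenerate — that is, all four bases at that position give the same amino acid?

Codon 1 GAC (Asp): third position 2-fold.
Codon 2 GGA (Gly): third position 4-fold.
Codon 3 UCG (Ser): third position 4-fold.
Codon 4 GUU (Val): third position 4-fold.
Codon 5 CUC (Leu): third position 4-fold.
Codon 6 GUU (Val): third position 4-fold.
Codon 7 CAG (Gln): third position 2-fold.
Codon 8 GAC (Asp): third position 2-fold.
Four-fold degenerate third positions: 5.

5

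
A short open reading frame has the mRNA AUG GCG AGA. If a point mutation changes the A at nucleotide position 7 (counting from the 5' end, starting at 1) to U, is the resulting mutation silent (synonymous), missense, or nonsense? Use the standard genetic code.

nonsense

Position 7 falls in codon 3: AGA → Arg.
After the substitution the codon is UGA → Stop.
The new codon is a stop codon, so this is a nonsense mutation.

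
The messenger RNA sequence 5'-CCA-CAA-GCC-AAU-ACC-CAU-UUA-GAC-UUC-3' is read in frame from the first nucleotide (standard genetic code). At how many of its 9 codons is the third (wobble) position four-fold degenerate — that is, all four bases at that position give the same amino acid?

3

Codon 1 CCA (Pro): third position 4-fold.
Codon 2 CAA (Gln): third position 2-fold.
Codon 3 GCC (Ala): third position 4-fold.
Codon 4 AAU (Asn): third position 2-fold.
Codon 5 ACC (Thr): third position 4-fold.
Codon 6 CAU (His): third position 2-fold.
Codon 7 UUA (Leu): third position 2-fold.
Codon 8 GAC (Asp): third position 2-fold.
Codon 9 UUC (Phe): third position 2-fold.
Four-fold degenerate third positions: 3.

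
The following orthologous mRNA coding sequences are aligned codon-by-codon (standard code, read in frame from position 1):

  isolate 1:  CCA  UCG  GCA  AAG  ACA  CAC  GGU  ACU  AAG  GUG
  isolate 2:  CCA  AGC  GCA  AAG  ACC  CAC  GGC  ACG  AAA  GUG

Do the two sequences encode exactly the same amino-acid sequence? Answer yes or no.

Codon 1: CCA Pro / CCA Pro — identical.
Codon 2: UCG Ser / AGC Ser — synonymous.
Codon 3: GCA Ala / GCA Ala — identical.
Codon 4: AAG Lys / AAG Lys — identical.
Codon 5: ACA Thr / ACC Thr — synonymous.
Codon 6: CAC His / CAC His — identical.
Codon 7: GGU Gly / GGC Gly — synonymous.
Codon 8: ACU Thr / ACG Thr — synonymous.
Codon 9: AAG Lys / AAA Lys — synonymous.
Codon 10: GUG Val / GUG Val — identical.
Nonsynonymous differences: 0 → same protein.

yes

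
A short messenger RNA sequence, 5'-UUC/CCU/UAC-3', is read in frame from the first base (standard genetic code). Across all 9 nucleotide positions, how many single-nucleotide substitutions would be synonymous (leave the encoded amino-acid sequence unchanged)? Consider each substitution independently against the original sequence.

Codon 1 (UUC, Phe): 1 synonymous substitution.
Codon 2 (CCU, Pro): 3 synonymous substitutions.
Codon 3 (UAC, Tyr): 1 synonymous substitution.
Total: 1 + 3 + 1 = 5.

5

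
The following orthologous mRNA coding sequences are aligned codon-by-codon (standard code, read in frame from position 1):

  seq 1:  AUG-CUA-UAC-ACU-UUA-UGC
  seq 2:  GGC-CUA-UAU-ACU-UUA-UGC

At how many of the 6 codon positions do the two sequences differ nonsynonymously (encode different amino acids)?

Codon 1: AUG Met / GGC Gly — nonsynonymous.
Codon 2: CUA Leu / CUA Leu — identical.
Codon 3: UAC Tyr / UAU Tyr — synonymous.
Codon 4: ACU Thr / ACU Thr — identical.
Codon 5: UUA Leu / UUA Leu — identical.
Codon 6: UGC Cys / UGC Cys — identical.
Nonsynonymous differences: 1.

1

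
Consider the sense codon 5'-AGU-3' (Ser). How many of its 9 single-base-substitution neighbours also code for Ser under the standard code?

1

Position 1: none → 0 synonymous.
Position 2: none → 0 synonymous.
Position 3: AGC → 1 synonymous.
Total: 0 + 0 + 1 = 1.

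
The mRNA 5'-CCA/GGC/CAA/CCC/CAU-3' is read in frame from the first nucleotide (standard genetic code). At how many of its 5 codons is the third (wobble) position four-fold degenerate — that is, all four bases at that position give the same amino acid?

3

Codon 1 CCA (Pro): third position 4-fold.
Codon 2 GGC (Gly): third position 4-fold.
Codon 3 CAA (Gln): third position 2-fold.
Codon 4 CCC (Pro): third position 4-fold.
Codon 5 CAU (His): third position 2-fold.
Four-fold degenerate third positions: 3.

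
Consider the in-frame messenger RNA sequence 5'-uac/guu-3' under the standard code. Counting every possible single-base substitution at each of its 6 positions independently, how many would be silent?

Codon 1 (UAC, Tyr): 1 synonymous substitution.
Codon 2 (GUU, Val): 3 synonymous substitutions.
Total: 1 + 3 = 4.

4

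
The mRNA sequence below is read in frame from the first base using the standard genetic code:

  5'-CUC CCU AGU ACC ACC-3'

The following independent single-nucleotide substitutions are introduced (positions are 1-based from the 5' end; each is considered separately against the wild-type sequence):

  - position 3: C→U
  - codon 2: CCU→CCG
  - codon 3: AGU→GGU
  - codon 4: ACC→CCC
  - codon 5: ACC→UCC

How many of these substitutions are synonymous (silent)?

2

Codon 1: CUC (Leu) → CUU (Leu) — synonymous.
Codon 2: CCU (Pro) → CCG (Pro) — synonymous.
Codon 3: AGU (Ser) → GGU (Gly) — missense.
Codon 4: ACC (Thr) → CCC (Pro) — missense.
Codon 5: ACC (Thr) → UCC (Ser) — missense.
Synonymous: 2 of 5.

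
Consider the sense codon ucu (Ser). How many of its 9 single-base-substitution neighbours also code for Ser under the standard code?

Position 1: none → 0 synonymous.
Position 2: none → 0 synonymous.
Position 3: UCC, UCA, UCG → 3 synonymous.
Total: 0 + 0 + 3 = 3.

3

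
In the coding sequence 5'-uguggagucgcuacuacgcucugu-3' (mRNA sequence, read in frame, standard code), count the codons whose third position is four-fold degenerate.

6

Codon 1 UGU (Cys): third position 2-fold.
Codon 2 GGA (Gly): third position 4-fold.
Codon 3 GUC (Val): third position 4-fold.
Codon 4 GCU (Ala): third position 4-fold.
Codon 5 ACU (Thr): third position 4-fold.
Codon 6 ACG (Thr): third position 4-fold.
Codon 7 CUC (Leu): third position 4-fold.
Codon 8 UGU (Cys): third position 2-fold.
Four-fold degenerate third positions: 6.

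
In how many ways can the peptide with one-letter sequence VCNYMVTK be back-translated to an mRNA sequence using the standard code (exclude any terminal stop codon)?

Val: 4 codons.
Cys: 2 codons.
Asn: 2 codons.
Tyr: 2 codons.
Met: 1 codon.
Val: 4 codons.
Thr: 4 codons.
Lys: 2 codons.
4 × 2 × 2 × 2 × 1 × 4 × 4 × 2 = 1024.

1024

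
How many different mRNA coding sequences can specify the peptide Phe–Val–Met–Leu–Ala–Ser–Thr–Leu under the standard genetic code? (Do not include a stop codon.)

27648

Phe: 2 codons.
Val: 4 codons.
Met: 1 codon.
Leu: 6 codons.
Ala: 4 codons.
Ser: 6 codons.
Thr: 4 codons.
Leu: 6 codons.
2 × 4 × 1 × 6 × 4 × 6 × 4 × 6 = 27648.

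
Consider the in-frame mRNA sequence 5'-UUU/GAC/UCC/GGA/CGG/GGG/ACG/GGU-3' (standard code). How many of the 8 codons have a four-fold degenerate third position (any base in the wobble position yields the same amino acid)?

6

Codon 1 UUU (Phe): third position 2-fold.
Codon 2 GAC (Asp): third position 2-fold.
Codon 3 UCC (Ser): third position 4-fold.
Codon 4 GGA (Gly): third position 4-fold.
Codon 5 CGG (Arg): third position 4-fold.
Codon 6 GGG (Gly): third position 4-fold.
Codon 7 ACG (Thr): third position 4-fold.
Codon 8 GGU (Gly): third position 4-fold.
Four-fold degenerate third positions: 6.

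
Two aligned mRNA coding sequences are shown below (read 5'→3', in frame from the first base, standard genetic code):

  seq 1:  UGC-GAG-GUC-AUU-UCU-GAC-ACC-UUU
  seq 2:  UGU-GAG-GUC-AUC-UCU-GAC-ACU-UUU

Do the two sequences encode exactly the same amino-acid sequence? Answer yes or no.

yes

Codon 1: UGC Cys / UGU Cys — synonymous.
Codon 2: GAG Glu / GAG Glu — identical.
Codon 3: GUC Val / GUC Val — identical.
Codon 4: AUU Ile / AUC Ile — synonymous.
Codon 5: UCU Ser / UCU Ser — identical.
Codon 6: GAC Asp / GAC Asp — identical.
Codon 7: ACC Thr / ACU Thr — synonymous.
Codon 8: UUU Phe / UUU Phe — identical.
Nonsynonymous differences: 0 → same protein.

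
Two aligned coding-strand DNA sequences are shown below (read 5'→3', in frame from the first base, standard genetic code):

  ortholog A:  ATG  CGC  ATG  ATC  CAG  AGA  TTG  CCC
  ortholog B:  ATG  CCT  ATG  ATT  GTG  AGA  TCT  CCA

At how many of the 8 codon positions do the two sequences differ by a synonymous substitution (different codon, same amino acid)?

Codon 1: ATG Met / ATG Met — identical.
Codon 2: CGC Arg / CCT Pro — nonsynonymous.
Codon 3: ATG Met / ATG Met — identical.
Codon 4: ATC Ile / ATT Ile — synonymous.
Codon 5: CAG Gln / GTG Val — nonsynonymous.
Codon 6: AGA Arg / AGA Arg — identical.
Codon 7: TTG Leu / TCT Ser — nonsynonymous.
Codon 8: CCC Pro / CCA Pro — synonymous.
Synonymous differences: 2.

2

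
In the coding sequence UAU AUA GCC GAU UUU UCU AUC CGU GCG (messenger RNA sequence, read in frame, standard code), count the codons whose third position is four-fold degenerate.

Codon 1 UAU (Tyr): third position 2-fold.
Codon 2 AUA (Ile): third position 3-fold.
Codon 3 GCC (Ala): third position 4-fold.
Codon 4 GAU (Asp): third position 2-fold.
Codon 5 UUU (Phe): third position 2-fold.
Codon 6 UCU (Ser): third position 4-fold.
Codon 7 AUC (Ile): third position 3-fold.
Codon 8 CGU (Arg): third position 4-fold.
Codon 9 GCG (Ala): third position 4-fold.
Four-fold degenerate third positions: 4.

4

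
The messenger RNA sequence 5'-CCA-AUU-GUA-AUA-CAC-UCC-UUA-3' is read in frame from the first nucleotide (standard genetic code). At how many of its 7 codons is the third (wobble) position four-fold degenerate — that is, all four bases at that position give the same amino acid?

3

Codon 1 CCA (Pro): third position 4-fold.
Codon 2 AUU (Ile): third position 3-fold.
Codon 3 GUA (Val): third position 4-fold.
Codon 4 AUA (Ile): third position 3-fold.
Codon 5 CAC (His): third position 2-fold.
Codon 6 UCC (Ser): third position 4-fold.
Codon 7 UUA (Leu): third position 2-fold.
Four-fold degenerate third positions: 3.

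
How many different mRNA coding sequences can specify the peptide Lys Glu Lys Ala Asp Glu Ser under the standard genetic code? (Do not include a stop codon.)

768

Lys: 2 codons.
Glu: 2 codons.
Lys: 2 codons.
Ala: 4 codons.
Asp: 2 codons.
Glu: 2 codons.
Ser: 6 codons.
2 × 2 × 2 × 4 × 2 × 2 × 6 = 768.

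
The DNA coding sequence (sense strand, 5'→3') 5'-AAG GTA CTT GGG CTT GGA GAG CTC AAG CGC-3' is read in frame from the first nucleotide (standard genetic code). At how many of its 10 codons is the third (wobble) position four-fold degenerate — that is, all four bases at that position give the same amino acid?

7

Codon 1 AAG (Lys): third position 2-fold.
Codon 2 GTA (Val): third position 4-fold.
Codon 3 CTT (Leu): third position 4-fold.
Codon 4 GGG (Gly): third position 4-fold.
Codon 5 CTT (Leu): third position 4-fold.
Codon 6 GGA (Gly): third position 4-fold.
Codon 7 GAG (Glu): third position 2-fold.
Codon 8 CTC (Leu): third position 4-fold.
Codon 9 AAG (Lys): third position 2-fold.
Codon 10 CGC (Arg): third position 4-fold.
Four-fold degenerate third positions: 7.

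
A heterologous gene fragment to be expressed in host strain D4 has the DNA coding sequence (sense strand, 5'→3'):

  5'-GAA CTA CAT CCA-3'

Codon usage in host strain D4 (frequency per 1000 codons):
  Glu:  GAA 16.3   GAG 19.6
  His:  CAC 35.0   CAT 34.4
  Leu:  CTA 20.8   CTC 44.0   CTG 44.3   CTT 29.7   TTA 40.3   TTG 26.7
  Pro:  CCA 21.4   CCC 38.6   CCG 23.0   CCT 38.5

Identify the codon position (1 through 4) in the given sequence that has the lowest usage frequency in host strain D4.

1

Codon 1 GAA (Glu): 16.3 per 1000.
Codon 2 CTA (Leu): 20.8 per 1000.
Codon 3 CAT (His): 34.4 per 1000.
Codon 4 CCA (Pro): 21.4 per 1000.
Lowest frequency is 16.3 at codon 1.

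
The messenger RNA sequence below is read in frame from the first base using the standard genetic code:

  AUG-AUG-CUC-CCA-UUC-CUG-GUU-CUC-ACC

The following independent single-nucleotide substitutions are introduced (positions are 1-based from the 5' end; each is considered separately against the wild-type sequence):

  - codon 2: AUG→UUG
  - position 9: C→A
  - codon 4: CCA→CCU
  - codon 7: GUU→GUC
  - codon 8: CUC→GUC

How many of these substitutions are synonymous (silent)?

3

Codon 2: AUG (Met) → UUG (Leu) — missense.
Codon 3: CUC (Leu) → CUA (Leu) — synonymous.
Codon 4: CCA (Pro) → CCU (Pro) — synonymous.
Codon 7: GUU (Val) → GUC (Val) — synonymous.
Codon 8: CUC (Leu) → GUC (Val) — missense.
Synonymous: 3 of 5.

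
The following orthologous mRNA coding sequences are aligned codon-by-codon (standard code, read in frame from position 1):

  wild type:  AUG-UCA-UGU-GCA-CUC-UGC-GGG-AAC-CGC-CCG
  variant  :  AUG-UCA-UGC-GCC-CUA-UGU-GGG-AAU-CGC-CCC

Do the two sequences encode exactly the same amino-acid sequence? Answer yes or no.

Codon 1: AUG Met / AUG Met — identical.
Codon 2: UCA Ser / UCA Ser — identical.
Codon 3: UGU Cys / UGC Cys — synonymous.
Codon 4: GCA Ala / GCC Ala — synonymous.
Codon 5: CUC Leu / CUA Leu — synonymous.
Codon 6: UGC Cys / UGU Cys — synonymous.
Codon 7: GGG Gly / GGG Gly — identical.
Codon 8: AAC Asn / AAU Asn — synonymous.
Codon 9: CGC Arg / CGC Arg — identical.
Codon 10: CCG Pro / CCC Pro — synonymous.
Nonsynonymous differences: 0 → same protein.

yes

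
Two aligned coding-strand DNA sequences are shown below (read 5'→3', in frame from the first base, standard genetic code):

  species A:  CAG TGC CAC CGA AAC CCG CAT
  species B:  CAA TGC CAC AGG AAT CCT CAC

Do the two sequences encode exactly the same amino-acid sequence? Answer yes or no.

Codon 1: CAG Gln / CAA Gln — synonymous.
Codon 2: TGC Cys / TGC Cys — identical.
Codon 3: CAC His / CAC His — identical.
Codon 4: CGA Arg / AGG Arg — synonymous.
Codon 5: AAC Asn / AAT Asn — synonymous.
Codon 6: CCG Pro / CCT Pro — synonymous.
Codon 7: CAT His / CAC His — synonymous.
Nonsynonymous differences: 0 → same protein.

yes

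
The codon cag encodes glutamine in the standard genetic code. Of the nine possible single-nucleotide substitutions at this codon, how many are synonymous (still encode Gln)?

1

Position 1: none → 0 synonymous.
Position 2: none → 0 synonymous.
Position 3: CAA → 1 synonymous.
Total: 0 + 0 + 1 = 1.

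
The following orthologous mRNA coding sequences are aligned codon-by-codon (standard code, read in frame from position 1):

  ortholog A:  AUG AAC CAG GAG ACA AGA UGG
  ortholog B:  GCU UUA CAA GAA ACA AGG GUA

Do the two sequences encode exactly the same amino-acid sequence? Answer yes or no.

no

Codon 1: AUG Met / GCU Ala — nonsynonymous.
Codon 2: AAC Asn / UUA Leu — nonsynonymous.
Codon 3: CAG Gln / CAA Gln — synonymous.
Codon 4: GAG Glu / GAA Glu — synonymous.
Codon 5: ACA Thr / ACA Thr — identical.
Codon 6: AGA Arg / AGG Arg — synonymous.
Codon 7: UGG Trp / GUA Val — nonsynonymous.
Nonsynonymous differences: 3 → different protein.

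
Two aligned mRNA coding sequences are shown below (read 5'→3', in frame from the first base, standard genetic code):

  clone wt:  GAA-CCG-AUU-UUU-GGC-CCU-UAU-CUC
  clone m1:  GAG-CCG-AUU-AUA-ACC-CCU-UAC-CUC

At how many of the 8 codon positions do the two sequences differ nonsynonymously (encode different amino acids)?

Codon 1: GAA Glu / GAG Glu — synonymous.
Codon 2: CCG Pro / CCG Pro — identical.
Codon 3: AUU Ile / AUU Ile — identical.
Codon 4: UUU Phe / AUA Ile — nonsynonymous.
Codon 5: GGC Gly / ACC Thr — nonsynonymous.
Codon 6: CCU Pro / CCU Pro — identical.
Codon 7: UAU Tyr / UAC Tyr — synonymous.
Codon 8: CUC Leu / CUC Leu — identical.
Nonsynonymous differences: 2.

2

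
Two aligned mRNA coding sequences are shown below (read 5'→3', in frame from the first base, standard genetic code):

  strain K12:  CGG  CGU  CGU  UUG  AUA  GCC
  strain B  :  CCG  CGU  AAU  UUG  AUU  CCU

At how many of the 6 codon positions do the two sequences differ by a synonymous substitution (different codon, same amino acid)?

Codon 1: CGG Arg / CCG Pro — nonsynonymous.
Codon 2: CGU Arg / CGU Arg — identical.
Codon 3: CGU Arg / AAU Asn — nonsynonymous.
Codon 4: UUG Leu / UUG Leu — identical.
Codon 5: AUA Ile / AUU Ile — synonymous.
Codon 6: GCC Ala / CCU Pro — nonsynonymous.
Synonymous differences: 1.

1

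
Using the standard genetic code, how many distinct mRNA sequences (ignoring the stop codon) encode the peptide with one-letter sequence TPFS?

Thr: 4 codons.
Pro: 4 codons.
Phe: 2 codons.
Ser: 6 codons.
4 × 4 × 2 × 6 = 192.

192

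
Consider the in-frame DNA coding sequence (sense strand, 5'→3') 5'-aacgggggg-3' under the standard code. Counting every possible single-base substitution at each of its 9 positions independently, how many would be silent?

7

Codon 1 (AAC, Asn): 1 synonymous substitution.
Codon 2 (GGG, Gly): 3 synonymous substitutions.
Codon 3 (GGG, Gly): 3 synonymous substitutions.
Total: 1 + 3 + 3 = 7.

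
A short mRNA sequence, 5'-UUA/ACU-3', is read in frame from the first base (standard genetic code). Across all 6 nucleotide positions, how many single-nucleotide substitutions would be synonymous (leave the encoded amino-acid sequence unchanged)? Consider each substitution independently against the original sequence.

5

Codon 1 (UUA, Leu): 2 synonymous substitutions.
Codon 2 (ACU, Thr): 3 synonymous substitutions.
Total: 2 + 3 = 5.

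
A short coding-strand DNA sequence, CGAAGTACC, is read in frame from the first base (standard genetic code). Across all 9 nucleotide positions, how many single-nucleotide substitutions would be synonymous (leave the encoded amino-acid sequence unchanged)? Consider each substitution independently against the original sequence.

Codon 1 (CGA, Arg): 4 synonymous substitutions.
Codon 2 (AGT, Ser): 1 synonymous substitution.
Codon 3 (ACC, Thr): 3 synonymous substitutions.
Total: 4 + 1 + 3 = 8.

8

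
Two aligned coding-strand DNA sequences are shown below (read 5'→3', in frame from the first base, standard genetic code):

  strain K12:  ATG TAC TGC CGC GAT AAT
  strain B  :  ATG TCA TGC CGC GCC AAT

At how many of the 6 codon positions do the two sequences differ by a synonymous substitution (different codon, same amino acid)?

Codon 1: ATG Met / ATG Met — identical.
Codon 2: TAC Tyr / TCA Ser — nonsynonymous.
Codon 3: TGC Cys / TGC Cys — identical.
Codon 4: CGC Arg / CGC Arg — identical.
Codon 5: GAT Asp / GCC Ala — nonsynonymous.
Codon 6: AAT Asn / AAT Asn — identical.
Synonymous differences: 0.

0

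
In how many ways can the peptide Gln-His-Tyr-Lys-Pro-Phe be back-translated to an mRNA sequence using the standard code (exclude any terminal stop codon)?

128

Gln: 2 codons.
His: 2 codons.
Tyr: 2 codons.
Lys: 2 codons.
Pro: 4 codons.
Phe: 2 codons.
2 × 2 × 2 × 2 × 4 × 2 = 128.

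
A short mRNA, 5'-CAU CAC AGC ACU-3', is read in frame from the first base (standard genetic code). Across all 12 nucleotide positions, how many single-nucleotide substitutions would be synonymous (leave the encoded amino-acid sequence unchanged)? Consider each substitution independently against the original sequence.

6

Codon 1 (CAU, His): 1 synonymous substitution.
Codon 2 (CAC, His): 1 synonymous substitution.
Codon 3 (AGC, Ser): 1 synonymous substitution.
Codon 4 (ACU, Thr): 3 synonymous substitutions.
Total: 1 + 1 + 1 + 3 = 6.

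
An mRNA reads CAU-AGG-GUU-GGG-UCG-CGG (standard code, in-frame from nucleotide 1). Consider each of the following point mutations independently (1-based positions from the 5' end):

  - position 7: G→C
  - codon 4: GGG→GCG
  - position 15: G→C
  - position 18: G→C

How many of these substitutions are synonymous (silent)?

Codon 3: GUU (Val) → CUU (Leu) — missense.
Codon 4: GGG (Gly) → GCG (Ala) — missense.
Codon 5: UCG (Ser) → UCC (Ser) — synonymous.
Codon 6: CGG (Arg) → CGC (Arg) — synonymous.
Synonymous: 2 of 4.

2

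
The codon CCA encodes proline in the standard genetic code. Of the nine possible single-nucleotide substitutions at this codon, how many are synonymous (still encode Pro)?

Position 1: none → 0 synonymous.
Position 2: none → 0 synonymous.
Position 3: CCU, CCC, CCG → 3 synonymous.
Total: 0 + 0 + 3 = 3.

3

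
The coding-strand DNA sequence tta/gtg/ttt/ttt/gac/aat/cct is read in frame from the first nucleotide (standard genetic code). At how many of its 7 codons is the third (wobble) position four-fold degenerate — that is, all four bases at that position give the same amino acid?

2

Codon 1 TTA (Leu): third position 2-fold.
Codon 2 GTG (Val): third position 4-fold.
Codon 3 TTT (Phe): third position 2-fold.
Codon 4 TTT (Phe): third position 2-fold.
Codon 5 GAC (Asp): third position 2-fold.
Codon 6 AAT (Asn): third position 2-fold.
Codon 7 CCT (Pro): third position 4-fold.
Four-fold degenerate third positions: 2.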